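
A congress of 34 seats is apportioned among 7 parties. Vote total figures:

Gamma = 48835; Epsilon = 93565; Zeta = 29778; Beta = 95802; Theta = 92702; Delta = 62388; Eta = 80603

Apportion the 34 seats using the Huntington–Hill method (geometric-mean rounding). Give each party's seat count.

With divisor 14577: modified quotas Gamma 3.350, Epsilon 6.419, Zeta 2.043, Beta 6.572, Theta 6.359, Delta 4.280, Eta 5.529.
Geometric-mean thresholds: Gamma √(3·4)=3.464, Epsilon √(6·7)=6.481, Zeta √(2·3)=2.449, Beta √(6·7)=6.481, Theta √(6·7)=6.481, Delta √(4·5)=4.472, Eta √(5·6)=5.477.
Each quota rounded against its threshold gives Gamma 3, Epsilon 6, Zeta 2, Beta 7, Theta 6, Delta 4, Eta 6 (total 34).

Gamma=3, Epsilon=6, Zeta=2, Beta=7, Theta=6, Delta=4, Eta=6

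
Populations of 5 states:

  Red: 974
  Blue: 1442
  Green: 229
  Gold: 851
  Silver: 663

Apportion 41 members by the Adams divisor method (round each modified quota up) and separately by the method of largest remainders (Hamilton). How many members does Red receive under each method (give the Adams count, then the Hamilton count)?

Adams: Red 9, Blue 14, Green 3, Gold 8, Silver 7.
Hamilton: Red 10, Blue 14, Green 2, Gold 8, Silver 7.
Red gets 9 under Adams and 10 under Hamilton.

9 and 10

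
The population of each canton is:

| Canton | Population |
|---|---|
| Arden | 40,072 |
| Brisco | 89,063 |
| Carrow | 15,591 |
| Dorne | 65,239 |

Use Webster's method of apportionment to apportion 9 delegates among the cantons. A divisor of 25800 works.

With modified divisor 25800: modified quotas Arden 1.553, Brisco 3.452, Carrow 0.604, Dorne 2.529.
Rounding to the nearest integer: Arden 2, Brisco 3, Carrow 1, Dorne 3 (total 9).

Arden=2; Brisco=3; Carrow=1; Dorne=3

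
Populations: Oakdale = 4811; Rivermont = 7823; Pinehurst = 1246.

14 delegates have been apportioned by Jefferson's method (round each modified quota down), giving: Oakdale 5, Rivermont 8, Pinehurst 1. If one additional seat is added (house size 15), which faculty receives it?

Rivermont

Priority for the next seat is population ÷ (current seats + 1).
Priorities: Oakdale 801.833, Rivermont 869.222, Pinehurst 623.000.
Highest priority: Rivermont.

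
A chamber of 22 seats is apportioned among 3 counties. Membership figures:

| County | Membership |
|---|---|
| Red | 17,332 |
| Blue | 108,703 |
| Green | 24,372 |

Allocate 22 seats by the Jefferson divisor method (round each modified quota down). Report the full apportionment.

Standard divisor 150407/22 ≈ 6836.682; standard quotas: Red 2.535, Blue 15.900, Green 3.565.
Rounding down gives 2, 15, 3 = 20 seats, so the divisor must be adjusted.
With modified divisor 6200: modified quotas Red 2.795, Blue 17.533, Green 3.931.
Rounding down: Red 2, Blue 17, Green 3 (total 22).

Red 2, Blue 17, Green 3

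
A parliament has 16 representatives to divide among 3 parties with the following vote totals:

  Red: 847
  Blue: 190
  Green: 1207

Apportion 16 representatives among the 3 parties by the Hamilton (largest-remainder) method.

Red 6; Blue 1; Green 9

The standard divisor is 2244/16 ≈ 140.25.
Standard quotas: Red 6.039, Blue 1.355, Green 8.606.
Lower quotas: Red 6, Blue 1, Green 8 (sum 15, leaving 1 seat).
Remainders in descending order: Green 0.606, Blue 0.355, Red 0.039.
The surplus seat goes to Green.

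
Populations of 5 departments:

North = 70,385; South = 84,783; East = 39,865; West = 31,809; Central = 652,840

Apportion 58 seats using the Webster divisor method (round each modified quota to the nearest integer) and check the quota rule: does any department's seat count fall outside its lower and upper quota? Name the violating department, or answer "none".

Central

Standard quotas: North 4.641, South 5.590, East 2.628, West 2.097, Central 43.044.
Webster allocation: North 5, South 6, East 3, West 2, Central 42.
Central has quota 43.044 (lower 43, upper 44) but receives 42 — outside the quota interval.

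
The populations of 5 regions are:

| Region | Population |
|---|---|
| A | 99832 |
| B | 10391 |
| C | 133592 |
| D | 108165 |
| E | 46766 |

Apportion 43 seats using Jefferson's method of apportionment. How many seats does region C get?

Standard divisor 398746/43 ≈ 9273.163; standard quotas: A 10.766, B 1.121, C 14.406, D 11.664, E 5.043.
Rounding down gives 10, 1, 14, 11, 5 = 41 seats, so the divisor must be adjusted.
With modified divisor 8960: modified quotas A 11.142, B 1.160, C 14.910, D 12.072, E 5.219.
Rounding down: A 11, B 1, C 14, D 12, E 5 (total 43).
C receives 14.

14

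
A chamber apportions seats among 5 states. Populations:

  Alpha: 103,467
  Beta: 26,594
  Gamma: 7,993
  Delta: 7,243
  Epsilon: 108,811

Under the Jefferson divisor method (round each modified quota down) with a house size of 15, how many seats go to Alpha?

Standard divisor 254108/15 ≈ 16940.533; standard quotas: Alpha 6.108, Beta 1.570, Gamma 0.472, Delta 0.428, Epsilon 6.423.
Rounding down gives 6, 1, 0, 0, 6 = 13 seats, so the divisor must be adjusted.
With modified divisor 14200: modified quotas Alpha 7.286, Beta 1.873, Gamma 0.563, Delta 0.510, Epsilon 7.663.
Rounding down: Alpha 7, Beta 1, Gamma 0, Delta 0, Epsilon 7 (total 15).
Alpha receives 7.

7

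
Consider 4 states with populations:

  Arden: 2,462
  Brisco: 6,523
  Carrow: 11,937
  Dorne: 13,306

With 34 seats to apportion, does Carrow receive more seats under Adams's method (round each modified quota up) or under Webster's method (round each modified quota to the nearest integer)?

Adams: Arden 3, Brisco 7, Carrow 11, Dorne 13.
Webster: Arden 2, Brisco 7, Carrow 12, Dorne 13.
Carrow gets 11 under Adams and 12 under Webster.

Webster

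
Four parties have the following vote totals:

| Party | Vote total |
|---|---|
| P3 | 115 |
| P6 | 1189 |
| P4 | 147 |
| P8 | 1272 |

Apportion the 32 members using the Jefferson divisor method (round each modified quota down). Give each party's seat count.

Standard divisor 2723/32 ≈ 85.094; standard quotas: P3 1.351, P6 13.973, P4 1.728, P8 14.948.
Rounding down gives 1, 13, 1, 14 = 29 seats, so the divisor must be adjusted.
With modified divisor 79.4: modified quotas P3 1.448, P6 14.975, P4 1.851, P8 16.020.
Rounding down: P3 1, P6 14, P4 1, P8 16 (total 32).

P3=1; P6=14; P4=1; P8=16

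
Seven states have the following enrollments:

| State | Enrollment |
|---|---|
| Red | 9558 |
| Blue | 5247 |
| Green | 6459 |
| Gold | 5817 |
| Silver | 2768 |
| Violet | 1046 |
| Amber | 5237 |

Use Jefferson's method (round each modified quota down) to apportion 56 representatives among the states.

Red: 16, Blue: 8, Green: 10, Gold: 9, Silver: 4, Violet: 1, Amber: 8

Standard divisor 36132/56 ≈ 645.214; standard quotas: Red 14.814, Blue 8.132, Green 10.011, Gold 9.016, Silver 4.290, Violet 1.621, Amber 8.117.
Rounding down gives 14, 8, 10, 9, 4, 1, 8 = 54 seats, so the divisor must be adjusted.
With modified divisor 590: modified quotas Red 16.200, Blue 8.893, Green 10.947, Gold 9.859, Silver 4.692, Violet 1.773, Amber 8.876.
Rounding down: Red 16, Blue 8, Green 10, Gold 9, Silver 4, Violet 1, Amber 8 (total 56).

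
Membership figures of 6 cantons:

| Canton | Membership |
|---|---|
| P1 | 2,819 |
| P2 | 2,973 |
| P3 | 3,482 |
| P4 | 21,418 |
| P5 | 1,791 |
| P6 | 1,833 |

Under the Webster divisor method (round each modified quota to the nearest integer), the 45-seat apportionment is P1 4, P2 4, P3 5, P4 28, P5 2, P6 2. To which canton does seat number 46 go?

Priority for the next seat is population ÷ (current seats + 0.5).
Priorities: P1 626.444, P2 660.667, P3 633.091, P4 751.509, P5 716.400, P6 733.200.
Highest priority: P4.

P4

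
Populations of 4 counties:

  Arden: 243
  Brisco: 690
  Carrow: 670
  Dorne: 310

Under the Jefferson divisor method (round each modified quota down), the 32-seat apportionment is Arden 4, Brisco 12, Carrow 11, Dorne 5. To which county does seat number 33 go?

Priority for the next seat is population ÷ (current seats + 1).
Priorities: Arden 48.600, Brisco 53.077, Carrow 55.833, Dorne 51.667.
Highest priority: Carrow.

Carrow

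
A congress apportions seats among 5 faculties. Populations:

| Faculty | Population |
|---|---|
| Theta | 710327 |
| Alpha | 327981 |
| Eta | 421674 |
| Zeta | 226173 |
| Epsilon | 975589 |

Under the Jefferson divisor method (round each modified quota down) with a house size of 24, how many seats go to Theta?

Standard divisor 2661744/24 ≈ 110906; standard quotas: Theta 6.405, Alpha 2.957, Eta 3.802, Zeta 2.039, Epsilon 8.797.
Rounding down gives 6, 2, 3, 2, 8 = 21 seats, so the divisor must be adjusted.
With modified divisor 103400: modified quotas Theta 6.870, Alpha 3.172, Eta 4.078, Zeta 2.187, Epsilon 9.435.
Rounding down: Theta 6, Alpha 3, Eta 4, Zeta 2, Epsilon 9 (total 24).
Theta receives 6.

6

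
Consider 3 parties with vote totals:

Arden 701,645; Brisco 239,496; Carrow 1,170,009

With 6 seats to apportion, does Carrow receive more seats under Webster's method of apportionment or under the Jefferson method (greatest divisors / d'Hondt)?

Webster: Arden 2, Brisco 1, Carrow 3.
Jefferson: Arden 2, Brisco 0, Carrow 4.
Carrow gets 3 under Webster and 4 under Jefferson.

Jefferson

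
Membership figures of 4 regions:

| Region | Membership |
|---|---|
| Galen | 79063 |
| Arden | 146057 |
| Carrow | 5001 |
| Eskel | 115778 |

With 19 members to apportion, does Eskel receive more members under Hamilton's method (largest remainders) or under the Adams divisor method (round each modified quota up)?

Hamilton

Hamilton: Galen 4, Arden 8, Carrow 0, Eskel 7.
Adams: Galen 4, Arden 8, Carrow 1, Eskel 6.
Eskel gets 7 under Hamilton and 6 under Adams.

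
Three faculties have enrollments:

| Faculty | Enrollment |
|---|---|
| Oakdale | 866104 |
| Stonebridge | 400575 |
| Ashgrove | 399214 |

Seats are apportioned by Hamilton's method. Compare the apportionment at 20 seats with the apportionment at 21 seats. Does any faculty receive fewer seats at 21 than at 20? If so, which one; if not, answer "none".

none

At 20 seats: Oakdale 10, Stonebridge 5, Ashgrove 5.
At 21 seats: Oakdale 11, Stonebridge 5, Ashgrove 5.
No faculty's allocation decreased.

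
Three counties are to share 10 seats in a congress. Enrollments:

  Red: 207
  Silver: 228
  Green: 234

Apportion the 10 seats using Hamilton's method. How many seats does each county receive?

Red 3, Silver 3, Green 4

Standard divisor: 669 ÷ 10 ≈ 66.9.
Standard quotas: Red 3.094, Silver 3.408, Green 3.498.
Lower quotas: Red 3, Silver 3, Green 3 (sum 9, leaving 1 seat).
Remainders in descending order: Green 0.498, Silver 0.408, Red 0.094.
Largest remainder: Green receives the extra seat.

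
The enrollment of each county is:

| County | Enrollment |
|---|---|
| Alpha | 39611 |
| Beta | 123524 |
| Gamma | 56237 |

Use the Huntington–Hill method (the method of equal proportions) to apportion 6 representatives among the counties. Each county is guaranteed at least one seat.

Alpha=1; Beta=3; Gamma=2

With divisor 37712: modified quotas Alpha 1.050, Beta 3.275, Gamma 1.491.
Geometric-mean thresholds: Alpha √(1·2)=1.414, Beta √(3·4)=3.464, Gamma √(1·2)=1.414.
Each quota rounded against its threshold gives Alpha 1, Beta 3, Gamma 2 (total 6).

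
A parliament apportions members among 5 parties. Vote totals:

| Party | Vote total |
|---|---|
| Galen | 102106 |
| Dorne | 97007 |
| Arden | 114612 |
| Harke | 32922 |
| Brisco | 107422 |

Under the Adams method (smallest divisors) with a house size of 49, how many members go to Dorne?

10

Standard divisor 454069/49 ≈ 9266.714; standard quotas: Galen 11.019, Dorne 10.468, Arden 12.368, Harke 3.553, Brisco 11.592.
Rounding up gives 12, 11, 13, 4, 12 = 52 seats, so the divisor must be adjusted.
With modified divisor 9730: modified quotas Galen 10.494, Dorne 9.970, Arden 11.779, Harke 3.384, Brisco 11.040.
Rounding up: Galen 11, Dorne 10, Arden 12, Harke 4, Brisco 12 (total 49).
Dorne receives 10.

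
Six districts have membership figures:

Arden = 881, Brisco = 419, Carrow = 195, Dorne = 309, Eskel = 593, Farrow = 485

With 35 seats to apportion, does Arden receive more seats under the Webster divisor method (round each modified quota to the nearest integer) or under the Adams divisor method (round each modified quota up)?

Webster

Webster: Arden 11, Brisco 5, Carrow 2, Dorne 4, Eskel 7, Farrow 6.
Adams: Arden 10, Brisco 5, Carrow 3, Dorne 4, Eskel 7, Farrow 6.
Arden gets 11 under Webster and 10 under Adams.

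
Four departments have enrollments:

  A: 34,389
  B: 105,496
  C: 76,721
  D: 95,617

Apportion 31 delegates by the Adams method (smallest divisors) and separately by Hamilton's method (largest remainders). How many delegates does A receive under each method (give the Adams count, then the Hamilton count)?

Adams: A 4, B 10, C 8, D 9.
Hamilton: A 3, B 10, C 8, D 10.
A gets 4 under Adams and 3 under Hamilton.

4 and 3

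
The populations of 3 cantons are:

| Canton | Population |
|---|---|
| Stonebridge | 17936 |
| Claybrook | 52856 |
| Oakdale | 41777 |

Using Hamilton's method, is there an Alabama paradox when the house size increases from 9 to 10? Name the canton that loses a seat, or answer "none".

At 9 seats: Stonebridge 2, Claybrook 4, Oakdale 3.
At 10 seats: Stonebridge 1, Claybrook 5, Oakdale 4.
Stonebridge drops from 2 to 1.

Stonebridge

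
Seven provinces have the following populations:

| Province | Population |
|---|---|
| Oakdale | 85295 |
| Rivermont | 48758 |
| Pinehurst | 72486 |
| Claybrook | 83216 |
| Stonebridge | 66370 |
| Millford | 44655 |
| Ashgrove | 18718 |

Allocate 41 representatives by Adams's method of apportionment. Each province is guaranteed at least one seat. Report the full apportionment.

Standard divisor 419498/41 ≈ 10231.659; standard quotas: Oakdale 8.336, Rivermont 4.765, Pinehurst 7.084, Claybrook 8.133, Stonebridge 6.487, Millford 4.364, Ashgrove 1.829.
Rounding up gives 9, 5, 8, 9, 7, 5, 2 = 45 seats, so the divisor must be adjusted.
With modified divisor 11100: modified quotas Oakdale 7.684, Rivermont 4.393, Pinehurst 6.530, Claybrook 7.497, Stonebridge 5.979, Millford 4.023, Ashgrove 1.686.
Rounding up: Oakdale 8, Rivermont 5, Pinehurst 7, Claybrook 8, Stonebridge 6, Millford 5, Ashgrove 2 (total 41).

Oakdale 8, Rivermont 5, Pinehurst 7, Claybrook 8, Stonebridge 6, Millford 5, Ashgrove 2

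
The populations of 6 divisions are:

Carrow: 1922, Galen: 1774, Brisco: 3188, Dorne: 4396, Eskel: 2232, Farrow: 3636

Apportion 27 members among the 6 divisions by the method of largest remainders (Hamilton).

Carrow: 3, Galen: 3, Brisco: 5, Dorne: 7, Eskel: 3, Farrow: 6

Standard divisor: 17148 ÷ 27 ≈ 635.111.
Standard quotas: Carrow 3.026, Galen 2.793, Brisco 5.020, Dorne 6.922, Eskel 3.514, Farrow 5.725.
Lower quotas: Carrow 3, Galen 2, Brisco 5, Dorne 6, Eskel 3, Farrow 5 (sum 24, leaving 3 seats).
Remainders in descending order: Dorne 0.922, Galen 0.793, Farrow 0.725, Eskel 0.514, Carrow 0.026, Brisco 0.020.
Largest remainders: Dorne, Galen, Farrow receive the extra seats.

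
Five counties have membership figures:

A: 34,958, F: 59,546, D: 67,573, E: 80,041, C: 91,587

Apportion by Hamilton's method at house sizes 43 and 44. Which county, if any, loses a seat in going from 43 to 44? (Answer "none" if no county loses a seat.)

At 43 seats: A 4, F 8, D 9, E 10, C 12.
At 44 seats: A 5, F 8, D 9, E 10, C 12.
No county's allocation decreased.

none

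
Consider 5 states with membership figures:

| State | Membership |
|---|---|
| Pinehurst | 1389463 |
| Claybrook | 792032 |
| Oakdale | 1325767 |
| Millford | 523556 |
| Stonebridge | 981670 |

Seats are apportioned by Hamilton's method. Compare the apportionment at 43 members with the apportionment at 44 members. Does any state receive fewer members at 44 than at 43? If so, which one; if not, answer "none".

At 43 seats: Pinehurst 12, Claybrook 7, Oakdale 11, Millford 5, Stonebridge 8.
At 44 seats: Pinehurst 12, Claybrook 7, Oakdale 12, Millford 4, Stonebridge 9.
Millford drops from 5 to 4.

Millford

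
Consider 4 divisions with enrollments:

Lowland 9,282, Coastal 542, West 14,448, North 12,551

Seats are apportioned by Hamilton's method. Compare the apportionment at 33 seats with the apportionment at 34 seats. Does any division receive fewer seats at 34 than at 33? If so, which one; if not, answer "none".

At 33 seats: Lowland 8, Coastal 1, West 13, North 11.
At 34 seats: Lowland 9, Coastal 0, West 13, North 12.
Coastal drops from 1 to 0.

Coastal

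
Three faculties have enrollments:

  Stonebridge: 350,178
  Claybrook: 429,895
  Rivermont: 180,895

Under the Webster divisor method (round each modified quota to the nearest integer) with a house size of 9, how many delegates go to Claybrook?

4

Standard divisor 960968/9 ≈ 106774.222; standard quotas: Stonebridge 3.280, Claybrook 4.026, Rivermont 1.694.
Rounding to the nearest integer gives Stonebridge 3, Claybrook 4, Rivermont 2 — total 9, matching the house size, so no adjustment is needed.
Claybrook receives 4.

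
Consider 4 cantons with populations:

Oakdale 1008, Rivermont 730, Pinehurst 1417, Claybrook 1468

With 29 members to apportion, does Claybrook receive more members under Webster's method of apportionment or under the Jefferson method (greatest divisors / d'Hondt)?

Webster: Oakdale 6, Rivermont 5, Pinehurst 9, Claybrook 9.
Jefferson: Oakdale 6, Rivermont 4, Pinehurst 9, Claybrook 10.
Claybrook gets 9 under Webster and 10 under Jefferson.

Jefferson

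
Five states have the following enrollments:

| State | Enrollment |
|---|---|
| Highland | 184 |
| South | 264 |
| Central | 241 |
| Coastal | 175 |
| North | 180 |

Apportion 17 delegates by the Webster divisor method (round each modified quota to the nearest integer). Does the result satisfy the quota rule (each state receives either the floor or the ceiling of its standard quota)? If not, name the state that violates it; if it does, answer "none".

none

Standard quotas: Highland 2.996, South 4.299, Central 3.924, Coastal 2.850, North 2.931.
Webster allocation: Highland 3, South 4, Central 4, Coastal 3, North 3.
Every allocation lies between the lower and upper quota.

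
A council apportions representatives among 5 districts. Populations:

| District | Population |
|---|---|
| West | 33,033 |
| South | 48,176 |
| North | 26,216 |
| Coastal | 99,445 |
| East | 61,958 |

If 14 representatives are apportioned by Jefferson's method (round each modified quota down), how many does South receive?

2

Standard divisor 268828/14 ≈ 19202; standard quotas: West 1.720, South 2.509, North 1.365, Coastal 5.179, East 3.227.
Rounding down gives 1, 2, 1, 5, 3 = 12 seats, so the divisor must be adjusted.
With modified divisor 16300: modified quotas West 2.027, South 2.956, North 1.608, Coastal 6.101, East 3.801.
Rounding down: West 2, South 2, North 1, Coastal 6, East 3 (total 14).
South receives 2.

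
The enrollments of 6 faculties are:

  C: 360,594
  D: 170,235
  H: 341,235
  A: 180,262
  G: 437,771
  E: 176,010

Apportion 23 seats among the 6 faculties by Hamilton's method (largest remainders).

The standard divisor is 1666107/23 ≈ 72439.435.
Standard quotas: C 4.9779, D 2.3500, H 4.7106, A 2.4885, G 6.0433, E 2.4298.
Lower quotas: C 4, D 2, H 4, A 2, G 6, E 2 (sum 20, leaving 3 seats).
Remainders in descending order: C 0.9779, H 0.7106, A 0.4885, E 0.4298, D 0.3500, G 0.0433.
The surplus seats go to C, H, A.

C: 5, D: 2, H: 5, A: 3, G: 6, E: 2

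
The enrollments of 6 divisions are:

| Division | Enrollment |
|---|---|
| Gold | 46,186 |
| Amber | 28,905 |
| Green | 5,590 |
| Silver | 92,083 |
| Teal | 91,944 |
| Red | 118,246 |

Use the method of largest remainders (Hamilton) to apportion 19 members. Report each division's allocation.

Gold: 2; Amber: 1; Green: 0; Silver: 5; Teal: 5; Red: 6

The standard divisor is 382954/19 ≈ 20155.474.
Standard quotas: Gold 2.2915, Amber 1.4341, Green 0.2773, Silver 4.5686, Teal 4.5617, Red 5.8667.
Lower quotas: Gold 2, Amber 1, Green 0, Silver 4, Teal 4, Red 5 (sum 16, leaving 3 seats).
Remainders in descending order: Red 0.8667, Silver 0.5686, Teal 0.5617, Amber 0.4341, Gold 0.2915, Green 0.2773.
Largest remainders: Red, Silver, Teal receive the extra seats.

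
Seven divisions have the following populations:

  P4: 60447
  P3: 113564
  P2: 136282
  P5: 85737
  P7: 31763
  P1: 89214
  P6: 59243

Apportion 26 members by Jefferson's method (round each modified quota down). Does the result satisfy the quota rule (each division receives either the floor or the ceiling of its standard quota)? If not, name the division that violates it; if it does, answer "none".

none

Standard quotas: P4 2.727, P3 5.124, P2 6.149, P5 3.868, P7 1.433, P1 4.025, P6 2.673.
Jefferson allocation: P4 3, P3 5, P2 6, P5 4, P7 1, P1 4, P6 3.
Every allocation lies between the lower and upper quota.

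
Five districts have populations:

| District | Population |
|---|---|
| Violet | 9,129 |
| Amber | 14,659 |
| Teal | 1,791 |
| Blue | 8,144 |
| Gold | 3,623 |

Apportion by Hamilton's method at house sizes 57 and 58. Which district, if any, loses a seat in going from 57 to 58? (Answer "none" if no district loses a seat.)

Gold

At 57 seats: Violet 14, Amber 22, Teal 3, Blue 12, Gold 6.
At 58 seats: Violet 14, Amber 23, Teal 3, Blue 13, Gold 5.
Gold drops from 6 to 5.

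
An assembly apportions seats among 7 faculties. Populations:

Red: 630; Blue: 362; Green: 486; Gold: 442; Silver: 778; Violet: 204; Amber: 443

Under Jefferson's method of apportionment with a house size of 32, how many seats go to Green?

5

Standard divisor 3345/32 ≈ 104.531; standard quotas: Red 6.027, Blue 3.463, Green 4.649, Gold 4.228, Silver 7.443, Violet 1.952, Amber 4.238.
Rounding down gives 6, 3, 4, 4, 7, 1, 4 = 29 seats, so the divisor must be adjusted.
With modified divisor 94: modified quotas Red 6.702, Blue 3.851, Green 5.170, Gold 4.702, Silver 8.277, Violet 2.170, Amber 4.713.
Rounding down: Red 6, Blue 3, Green 5, Gold 4, Silver 8, Violet 2, Amber 4 (total 32).
Green receives 5.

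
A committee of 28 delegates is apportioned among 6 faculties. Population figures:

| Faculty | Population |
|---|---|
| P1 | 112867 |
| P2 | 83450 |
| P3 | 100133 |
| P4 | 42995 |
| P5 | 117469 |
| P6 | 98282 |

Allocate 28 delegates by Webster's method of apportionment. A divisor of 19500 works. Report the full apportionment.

P1: 6, P2: 4, P3: 5, P4: 2, P5: 6, P6: 5

With modified divisor 19500: modified quotas P1 5.788, P2 4.279, P3 5.135, P4 2.205, P5 6.024, P6 5.040.
Rounding to the nearest integer: P1 6, P2 4, P3 5, P4 2, P5 6, P6 5 (total 28).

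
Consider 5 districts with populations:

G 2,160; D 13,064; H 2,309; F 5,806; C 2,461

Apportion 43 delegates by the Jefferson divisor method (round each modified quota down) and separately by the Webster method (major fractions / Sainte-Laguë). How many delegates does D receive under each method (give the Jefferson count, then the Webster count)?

Jefferson: G 3, D 22, H 4, F 10, C 4.
Webster: G 4, D 21, H 4, F 10, C 4.
D gets 22 under Jefferson and 21 under Webster.

22 and 21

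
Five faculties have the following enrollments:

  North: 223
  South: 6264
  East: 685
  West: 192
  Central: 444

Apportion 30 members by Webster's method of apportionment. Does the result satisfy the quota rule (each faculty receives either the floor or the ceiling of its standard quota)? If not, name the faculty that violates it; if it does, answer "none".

South

Standard quotas: North 0.857, South 24.068, East 2.632, West 0.738, Central 1.706.
Webster allocation: North 1, South 23, East 3, West 1, Central 2.
South has quota 24.068 (lower 24, upper 25) but receives 23 — outside the quota interval.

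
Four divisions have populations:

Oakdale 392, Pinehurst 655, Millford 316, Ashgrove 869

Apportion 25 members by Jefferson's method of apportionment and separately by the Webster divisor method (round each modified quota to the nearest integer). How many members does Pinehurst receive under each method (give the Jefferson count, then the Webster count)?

8 and 7

Jefferson: Oakdale 4, Pinehurst 8, Millford 3, Ashgrove 10.
Webster: Oakdale 4, Pinehurst 7, Millford 4, Ashgrove 10.
Pinehurst gets 8 under Jefferson and 7 under Webster.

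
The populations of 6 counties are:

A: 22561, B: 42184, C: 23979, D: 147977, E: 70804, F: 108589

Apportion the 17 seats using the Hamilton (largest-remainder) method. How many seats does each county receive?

Total 416094; standard divisor 416094/17 ≈ 24476.118.
Standard quotas: A 0.9218, B 1.7235, C 0.9797, D 6.0458, E 2.8928, F 4.4365.
Lower quotas: A 0, B 1, C 0, D 6, E 2, F 4 (sum 13, leaving 4 seats).
Remainders in descending order: C 0.9797, A 0.9218, E 0.8928, B 0.7235, F 0.4365, D 0.0458.
Largest remainders: C, A, E, B receive the extra seats.

A=1, B=2, C=1, D=6, E=3, F=4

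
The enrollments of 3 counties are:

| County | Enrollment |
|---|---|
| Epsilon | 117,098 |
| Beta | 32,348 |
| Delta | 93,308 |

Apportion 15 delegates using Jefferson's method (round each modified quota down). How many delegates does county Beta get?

Standard divisor 242754/15 ≈ 16183.6; standard quotas: Epsilon 7.236, Beta 1.999, Delta 5.766.
Rounding down gives 7, 1, 5 = 13 seats, so the divisor must be adjusted.
With modified divisor 15100: modified quotas Epsilon 7.755, Beta 2.142, Delta 6.179.
Rounding down: Epsilon 7, Beta 2, Delta 6 (total 15).
Beta receives 2.

2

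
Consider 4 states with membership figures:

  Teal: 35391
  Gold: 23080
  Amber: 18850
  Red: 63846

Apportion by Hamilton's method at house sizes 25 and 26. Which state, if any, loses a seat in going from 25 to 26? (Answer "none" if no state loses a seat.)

At 25 seats: Teal 6, Gold 4, Amber 4, Red 11.
At 26 seats: Teal 7, Gold 4, Amber 3, Red 12.
Amber drops from 4 to 3.

Amber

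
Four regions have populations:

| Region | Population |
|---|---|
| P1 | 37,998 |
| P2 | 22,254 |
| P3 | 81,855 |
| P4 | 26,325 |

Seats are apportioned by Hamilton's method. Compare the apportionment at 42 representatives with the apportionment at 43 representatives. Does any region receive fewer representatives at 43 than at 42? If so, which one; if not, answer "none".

P2

At 42 seats: P1 9, P2 6, P3 20, P4 7.
At 43 seats: P1 10, P2 5, P3 21, P4 7.
P2 drops from 6 to 5.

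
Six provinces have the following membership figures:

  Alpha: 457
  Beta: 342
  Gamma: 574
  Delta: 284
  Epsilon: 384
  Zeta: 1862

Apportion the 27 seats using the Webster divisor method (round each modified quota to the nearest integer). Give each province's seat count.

Standard divisor 3903/27 ≈ 144.556; standard quotas: Alpha 3.161, Beta 2.366, Gamma 3.971, Delta 1.965, Epsilon 2.656, Zeta 12.881.
Rounding to the nearest integer gives Alpha 3, Beta 2, Gamma 4, Delta 2, Epsilon 3, Zeta 13 — total 27, matching the house size, so no adjustment is needed.

Alpha: 3, Beta: 2, Gamma: 4, Delta: 2, Epsilon: 3, Zeta: 13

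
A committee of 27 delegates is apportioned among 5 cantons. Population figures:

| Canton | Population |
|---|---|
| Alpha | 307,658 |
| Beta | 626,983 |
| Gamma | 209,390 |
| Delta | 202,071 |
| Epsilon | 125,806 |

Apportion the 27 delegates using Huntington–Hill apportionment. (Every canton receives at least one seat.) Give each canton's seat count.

With divisor 55371: modified quotas Alpha 5.556, Beta 11.323, Gamma 3.782, Delta 3.649, Epsilon 2.272.
Geometric-mean thresholds: Alpha √(5·6)=5.477, Beta √(11·12)=11.489, Gamma √(3·4)=3.464, Delta √(3·4)=3.464, Epsilon √(2·3)=2.449.
Each quota rounded against its threshold gives Alpha 6, Beta 11, Gamma 4, Delta 4, Epsilon 2 (total 27).

Alpha: 6, Beta: 11, Gamma: 4, Delta: 4, Epsilon: 2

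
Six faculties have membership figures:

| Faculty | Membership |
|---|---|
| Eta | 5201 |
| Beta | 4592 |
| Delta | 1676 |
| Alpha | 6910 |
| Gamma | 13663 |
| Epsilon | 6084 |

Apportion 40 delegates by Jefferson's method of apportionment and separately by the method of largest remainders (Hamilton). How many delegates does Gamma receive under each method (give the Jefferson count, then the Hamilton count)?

15 and 14

Jefferson: Eta 5, Beta 5, Delta 1, Alpha 7, Gamma 15, Epsilon 7.
Hamilton: Eta 6, Beta 5, Delta 2, Alpha 7, Gamma 14, Epsilon 6.
Gamma gets 15 under Jefferson and 14 under Hamilton.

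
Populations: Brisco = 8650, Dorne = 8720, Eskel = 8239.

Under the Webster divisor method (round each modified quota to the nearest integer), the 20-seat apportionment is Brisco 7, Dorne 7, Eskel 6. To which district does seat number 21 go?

Priority for the next seat is population ÷ (current seats + 0.5).
Priorities: Brisco 1153.333, Dorne 1162.667, Eskel 1267.538.
Highest priority: Eskel.

Eskel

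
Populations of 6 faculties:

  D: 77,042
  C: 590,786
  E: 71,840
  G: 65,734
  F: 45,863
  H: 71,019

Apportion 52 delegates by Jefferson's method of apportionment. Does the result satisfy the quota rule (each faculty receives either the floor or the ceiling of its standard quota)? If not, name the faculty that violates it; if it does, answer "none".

Standard quotas: D 4.344, C 33.310, E 4.050, G 3.706, F 2.586, H 4.004.
Jefferson allocation: D 4, C 35, E 4, G 3, F 2, H 4.
C has quota 33.310 (lower 33, upper 34) but receives 35 — outside the quota interval.

C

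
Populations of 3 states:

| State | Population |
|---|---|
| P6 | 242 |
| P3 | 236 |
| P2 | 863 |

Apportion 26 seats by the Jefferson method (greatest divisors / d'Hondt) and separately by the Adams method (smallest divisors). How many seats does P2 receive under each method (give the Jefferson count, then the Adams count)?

17 and 16

Jefferson: P6 5, P3 4, P2 17.
Adams: P6 5, P3 5, P2 16.
P2 gets 17 under Jefferson and 16 under Adams.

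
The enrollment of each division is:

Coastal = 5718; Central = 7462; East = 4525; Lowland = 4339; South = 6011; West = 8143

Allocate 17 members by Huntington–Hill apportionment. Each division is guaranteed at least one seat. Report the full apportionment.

Coastal: 3, Central: 3, East: 2, Lowland: 2, South: 3, West: 4

With divisor 2244: modified quotas Coastal 2.548, Central 3.325, East 2.016, Lowland 1.934, South 2.679, West 3.629.
Geometric-mean thresholds: Coastal √(2·3)=2.449, Central √(3·4)=3.464, East √(2·3)=2.449, Lowland √(1·2)=1.414, South √(2·3)=2.449, West √(3·4)=3.464.
Each quota rounded against its threshold gives Coastal 3, Central 3, East 2, Lowland 2, South 3, West 4 (total 17).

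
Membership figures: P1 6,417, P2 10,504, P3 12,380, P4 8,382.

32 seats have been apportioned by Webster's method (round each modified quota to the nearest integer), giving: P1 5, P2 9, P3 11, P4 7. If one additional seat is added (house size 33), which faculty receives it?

Priority for the next seat is population ÷ (current seats + 0.5).
Priorities: P1 1166.727, P2 1105.684, P3 1076.522, P4 1117.600.
Highest priority: P1.

P1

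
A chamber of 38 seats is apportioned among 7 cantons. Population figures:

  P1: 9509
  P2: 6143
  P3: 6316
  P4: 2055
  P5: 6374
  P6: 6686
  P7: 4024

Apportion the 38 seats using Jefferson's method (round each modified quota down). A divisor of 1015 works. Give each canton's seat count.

With modified divisor 1015: modified quotas P1 9.368, P2 6.052, P3 6.223, P4 2.025, P5 6.280, P6 6.587, P7 3.965.
Rounding down: P1 9, P2 6, P3 6, P4 2, P5 6, P6 6, P7 3 (total 38).

P1: 9, P2: 6, P3: 6, P4: 2, P5: 6, P6: 6, P7: 3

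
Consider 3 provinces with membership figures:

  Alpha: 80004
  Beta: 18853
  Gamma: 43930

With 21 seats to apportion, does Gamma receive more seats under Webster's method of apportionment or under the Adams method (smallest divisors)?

Webster: Alpha 12, Beta 3, Gamma 6.
Adams: Alpha 11, Beta 3, Gamma 7.
Gamma gets 6 under Webster and 7 under Adams.

Adams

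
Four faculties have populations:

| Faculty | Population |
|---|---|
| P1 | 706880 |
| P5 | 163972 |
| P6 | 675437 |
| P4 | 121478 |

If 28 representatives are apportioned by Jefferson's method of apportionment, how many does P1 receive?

Standard divisor 1667767/28 ≈ 59563.107; standard quotas: P1 11.868, P5 2.753, P6 11.340, P4 2.039.
Rounding down gives 11, 2, 11, 2 = 26 seats, so the divisor must be adjusted.
With modified divisor 55500: modified quotas P1 12.737, P5 2.954, P6 12.170, P4 2.189.
Rounding down: P1 12, P5 2, P6 12, P4 2 (total 28).
P1 receives 12.

12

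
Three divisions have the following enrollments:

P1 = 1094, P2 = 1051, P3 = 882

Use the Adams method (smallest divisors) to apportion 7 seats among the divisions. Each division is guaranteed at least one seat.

P1=3, P2=2, P3=2

Standard divisor 3027/7 ≈ 432.429; standard quotas: P1 2.530, P2 2.430, P3 2.040.
Rounding up gives 3, 3, 3 = 9 seats, so the divisor must be adjusted.
With modified divisor 540: modified quotas P1 2.026, P2 1.946, P3 1.633.
Rounding up: P1 3, P2 2, P3 2 (total 7).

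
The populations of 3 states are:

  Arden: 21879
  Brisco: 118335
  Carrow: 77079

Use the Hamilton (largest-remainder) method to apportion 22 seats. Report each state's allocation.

Arden=2; Brisco=12; Carrow=8

Standard divisor: 217293 ÷ 22 ≈ 9876.955.
Standard quotas: Arden 2.2152, Brisco 11.9809, Carrow 7.8039.
Lower quotas: Arden 2, Brisco 11, Carrow 7 (sum 20, leaving 2 seats).
Remainders in descending order: Brisco 0.9809, Carrow 0.8039, Arden 0.2152.
Largest remainders: Brisco, Carrow receive the extra seats.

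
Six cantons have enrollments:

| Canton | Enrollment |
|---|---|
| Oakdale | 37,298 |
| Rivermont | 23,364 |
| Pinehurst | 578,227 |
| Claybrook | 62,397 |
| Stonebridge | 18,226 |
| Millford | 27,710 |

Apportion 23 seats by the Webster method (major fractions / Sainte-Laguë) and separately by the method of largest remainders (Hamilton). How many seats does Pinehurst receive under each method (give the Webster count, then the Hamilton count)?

Webster: Oakdale 1, Rivermont 1, Pinehurst 17, Claybrook 2, Stonebridge 1, Millford 1.
Hamilton: Oakdale 1, Rivermont 1, Pinehurst 18, Claybrook 2, Stonebridge 0, Millford 1.
Pinehurst gets 17 under Webster and 18 under Hamilton.

17 and 18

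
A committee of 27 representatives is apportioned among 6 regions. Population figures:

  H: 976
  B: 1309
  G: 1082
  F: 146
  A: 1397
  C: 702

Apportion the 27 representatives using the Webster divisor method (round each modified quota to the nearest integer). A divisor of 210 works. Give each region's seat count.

H: 5, B: 6, G: 5, F: 1, A: 7, C: 3

With modified divisor 210: modified quotas H 4.648, B 6.233, G 5.152, F 0.695, A 6.652, C 3.343.
Rounding to the nearest integer: H 5, B 6, G 5, F 1, A 7, C 3 (total 27).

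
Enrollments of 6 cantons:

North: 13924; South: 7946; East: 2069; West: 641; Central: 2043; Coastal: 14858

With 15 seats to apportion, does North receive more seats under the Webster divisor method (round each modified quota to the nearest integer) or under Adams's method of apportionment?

Webster: North 5, South 3, East 1, West 0, Central 1, Coastal 5.
Adams: North 4, South 3, East 1, West 1, Central 1, Coastal 5.
North gets 5 under Webster and 4 under Adams.

Webster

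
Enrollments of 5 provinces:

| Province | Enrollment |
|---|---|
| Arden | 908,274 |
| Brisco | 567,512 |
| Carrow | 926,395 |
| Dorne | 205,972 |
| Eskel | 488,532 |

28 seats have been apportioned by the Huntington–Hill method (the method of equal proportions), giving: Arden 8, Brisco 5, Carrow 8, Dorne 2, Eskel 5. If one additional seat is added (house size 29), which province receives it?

Carrow

Priority for the next seat is population ÷ (√(s·(s+1))).
Priorities: Arden 107041.117, Brisco 103613.041, Carrow 109176.698, Dorne 84087.717, Eskel 89193.332.
Highest priority: Carrow.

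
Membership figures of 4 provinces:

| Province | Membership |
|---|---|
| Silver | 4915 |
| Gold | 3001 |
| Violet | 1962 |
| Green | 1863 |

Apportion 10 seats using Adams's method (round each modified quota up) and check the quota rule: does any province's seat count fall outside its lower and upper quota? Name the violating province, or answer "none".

none

Standard quotas: Silver 4.186, Gold 2.556, Violet 1.671, Green 1.587.
Adams allocation: Silver 4, Gold 2, Violet 2, Green 2.
Every allocation lies between the lower and upper quota.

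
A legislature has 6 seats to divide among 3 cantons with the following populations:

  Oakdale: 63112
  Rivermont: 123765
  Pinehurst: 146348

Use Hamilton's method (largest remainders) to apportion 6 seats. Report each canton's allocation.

Standard divisor: 333225 ÷ 6 ≈ 55537.5.
Standard quotas: Oakdale 1.1364, Rivermont 2.2285, Pinehurst 2.6351.
Lower quotas: Oakdale 1, Rivermont 2, Pinehurst 2 (sum 5, leaving 1 seat).
Remainders in descending order: Pinehurst 0.6351, Rivermont 0.2285, Oakdale 0.1364.
Largest remainder: Pinehurst receives the extra seat.

Oakdale=1, Rivermont=2, Pinehurst=3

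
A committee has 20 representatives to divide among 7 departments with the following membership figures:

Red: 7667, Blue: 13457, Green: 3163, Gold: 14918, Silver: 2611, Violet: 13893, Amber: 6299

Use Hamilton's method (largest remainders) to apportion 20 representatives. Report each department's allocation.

Red 2, Blue 4, Green 1, Gold 5, Silver 1, Violet 5, Amber 2

Total 62008; standard divisor 62008/20 ≈ 3100.4.
Standard quotas: Red 2.4729, Blue 4.3404, Green 1.0202, Gold 4.8116, Silver 0.8421, Violet 4.4810, Amber 2.0317.
Lower quotas: Red 2, Blue 4, Green 1, Gold 4, Silver 0, Violet 4, Amber 2 (sum 17, leaving 3 seats).
Remainders in descending order: Silver 0.8421, Gold 0.8116, Violet 0.4810, Red 0.4729, Blue 0.3404, Amber 0.0317, Green 0.0202.
The surplus seats go to Silver, Gold, Violet.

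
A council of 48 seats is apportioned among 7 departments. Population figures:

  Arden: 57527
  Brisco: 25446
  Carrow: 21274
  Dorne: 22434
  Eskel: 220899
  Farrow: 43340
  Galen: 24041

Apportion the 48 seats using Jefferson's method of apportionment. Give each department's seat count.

Arden: 7, Brisco: 3, Carrow: 2, Dorne: 2, Eskel: 27, Farrow: 5, Galen: 2

Standard divisor 414961/48 ≈ 8645.021; standard quotas: Arden 6.654, Brisco 2.943, Carrow 2.461, Dorne 2.595, Eskel 25.552, Farrow 5.013, Galen 2.781.
Rounding down gives 6, 2, 2, 2, 25, 5, 2 = 44 seats, so the divisor must be adjusted.
With modified divisor 8100: modified quotas Arden 7.102, Brisco 3.141, Carrow 2.626, Dorne 2.770, Eskel 27.271, Farrow 5.351, Galen 2.968.
Rounding down: Arden 7, Brisco 3, Carrow 2, Dorne 2, Eskel 27, Farrow 5, Galen 2 (total 48).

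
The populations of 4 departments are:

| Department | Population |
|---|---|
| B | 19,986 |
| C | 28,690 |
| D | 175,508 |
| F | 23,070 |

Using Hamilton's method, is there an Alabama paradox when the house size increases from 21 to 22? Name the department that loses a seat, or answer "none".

At 21 seats: B 2, C 2, D 15, F 2.
At 22 seats: B 2, C 2, D 16, F 2.
No department's allocation decreased.

none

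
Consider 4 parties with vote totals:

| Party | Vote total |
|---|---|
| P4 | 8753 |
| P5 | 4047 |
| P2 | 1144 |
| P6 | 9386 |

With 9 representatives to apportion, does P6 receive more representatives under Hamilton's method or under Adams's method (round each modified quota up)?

Hamilton: P4 3, P5 2, P2 0, P6 4.
Adams: P4 3, P5 2, P2 1, P6 3.
P6 gets 4 under Hamilton and 3 under Adams.

Hamilton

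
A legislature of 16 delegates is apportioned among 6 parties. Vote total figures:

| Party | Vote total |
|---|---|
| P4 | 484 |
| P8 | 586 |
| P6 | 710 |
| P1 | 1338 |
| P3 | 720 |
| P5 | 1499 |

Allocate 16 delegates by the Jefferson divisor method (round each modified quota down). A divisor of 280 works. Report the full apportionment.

P4: 1, P8: 2, P6: 2, P1: 4, P3: 2, P5: 5

With modified divisor 280: modified quotas P4 1.729, P8 2.093, P6 2.536, P1 4.779, P3 2.571, P5 5.354.
Rounding down: P4 1, P8 2, P6 2, P1 4, P3 2, P5 5 (total 16).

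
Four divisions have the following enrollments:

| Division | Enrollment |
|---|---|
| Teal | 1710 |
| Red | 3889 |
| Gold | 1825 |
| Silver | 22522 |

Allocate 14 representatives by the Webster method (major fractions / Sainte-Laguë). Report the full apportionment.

Standard divisor 29946/14 ≈ 2139; standard quotas: Teal 0.799, Red 1.818, Gold 0.853, Silver 10.529.
Rounding to the nearest integer gives 1, 2, 1, 11 = 15 seats, so the divisor must be adjusted.
With modified divisor 2300: modified quotas Teal 0.743, Red 1.691, Gold 0.793, Silver 9.792.
Rounding to the nearest integer: Teal 1, Red 2, Gold 1, Silver 10 (total 14).

Teal 1; Red 2; Gold 1; Silver 10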